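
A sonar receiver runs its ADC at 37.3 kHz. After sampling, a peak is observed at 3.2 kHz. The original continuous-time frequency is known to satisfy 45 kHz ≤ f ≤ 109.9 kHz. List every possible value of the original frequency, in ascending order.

71.4 kHz, 77.8 kHz, 108.7 kHz

Frequencies that alias to 3.2 kHz are k·fs ± 3.2 kHz for integer k ≥ 0.
k=0: 3.2 kHz.
k=1: 34.1 kHz, 40.5 kHz.
k=2: 71.4 kHz, 77.8 kHz.
k=3: 108.7 kHz, 115.1 kHz.
k=4: 146 kHz, 152.4 kHz.
Within [45 kHz, 109.9 kHz]: 71.4 kHz, 77.8 kHz, 108.7 kHz.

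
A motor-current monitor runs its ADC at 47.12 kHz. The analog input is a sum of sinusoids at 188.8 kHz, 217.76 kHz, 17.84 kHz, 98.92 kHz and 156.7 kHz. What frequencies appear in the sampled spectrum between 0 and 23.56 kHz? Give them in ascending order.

0.32 kHz, 4.68 kHz, 15.34 kHz, 17.84 kHz

fs/2 = 23.56 kHz.
188.8 kHz mod fs = 0.32 kHz.
0.32 kHz ≤ fs/2 = 23.56 kHz, appears at 0.32 kHz.
217.76 kHz mod fs = 29.28 kHz.
29.28 kHz > fs/2 = 23.56 kHz, folds to fs − 29.28 kHz = 17.84 kHz.
17.84 kHz ≤ fs/2 = 23.56 kHz, passes unchanged.
98.92 kHz mod fs = 4.68 kHz.
4.68 kHz ≤ fs/2 = 23.56 kHz, appears at 4.68 kHz.
156.7 kHz mod fs = 15.34 kHz.
15.34 kHz ≤ fs/2 = 23.56 kHz, appears at 15.34 kHz.
Distinct values: {0.32 kHz, 4.68 kHz, 15.34 kHz, 17.84 kHz}.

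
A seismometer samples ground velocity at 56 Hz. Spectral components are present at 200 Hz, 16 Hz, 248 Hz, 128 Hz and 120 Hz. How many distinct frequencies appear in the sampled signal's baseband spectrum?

fs/2 = 28 Hz.
200 Hz mod fs = 32 Hz.
32 Hz > fs/2 = 28 Hz, folds to fs − 32 Hz = 24 Hz.
16 Hz ≤ fs/2 = 28 Hz, passes unchanged.
248 Hz mod fs = 24 Hz.
24 Hz ≤ fs/2 = 28 Hz, appears at 24 Hz.
128 Hz mod fs = 16 Hz.
16 Hz ≤ fs/2 = 28 Hz, appears at 16 Hz.
120 Hz mod fs = 8 Hz.
8 Hz ≤ fs/2 = 28 Hz, appears at 8 Hz.
Distinct values: {8 Hz, 16 Hz, 24 Hz} → 3.

3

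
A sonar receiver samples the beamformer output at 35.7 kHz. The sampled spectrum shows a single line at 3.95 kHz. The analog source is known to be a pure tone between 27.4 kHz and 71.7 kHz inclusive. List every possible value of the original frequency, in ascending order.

31.75 kHz, 39.65 kHz, 67.45 kHz

Frequencies that alias to 3.95 kHz are k·fs ± 3.95 kHz for integer k ≥ 0.
k=0: 3.95 kHz.
k=1: 31.75 kHz, 39.65 kHz.
k=2: 67.45 kHz, 75.35 kHz.
k=3: 103.15 kHz, 111.05 kHz.
Within [27.4 kHz, 71.7 kHz]: 31.75 kHz, 39.65 kHz, 67.45 kHz.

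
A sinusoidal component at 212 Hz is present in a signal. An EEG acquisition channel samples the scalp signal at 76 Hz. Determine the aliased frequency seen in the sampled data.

212 Hz mod fs = 60 Hz.
60 Hz > fs/2 = 38 Hz, folds to fs − 60 Hz = 16 Hz.

16 Hz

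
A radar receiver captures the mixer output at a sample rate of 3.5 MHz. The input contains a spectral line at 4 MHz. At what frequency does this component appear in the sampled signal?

4 MHz mod fs = 0.5 MHz.
0.5 MHz ≤ fs/2 = 1.75 MHz, appears at 0.5 MHz.

0.5 MHz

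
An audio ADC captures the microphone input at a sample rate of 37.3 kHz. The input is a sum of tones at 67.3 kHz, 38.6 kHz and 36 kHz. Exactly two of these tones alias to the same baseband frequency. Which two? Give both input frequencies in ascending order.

fs/2 = 18.65 kHz.
67.3 kHz mod fs = 30 kHz.
30 kHz > fs/2 = 18.65 kHz, folds to fs − 30 kHz = 7.3 kHz.
38.6 kHz mod fs = 1.3 kHz.
1.3 kHz ≤ fs/2 = 18.65 kHz, appears at 1.3 kHz.
36 kHz > fs/2 = 18.65 kHz, folds to fs − 36 kHz = 1.3 kHz.
36 kHz and 38.6 kHz both map to 1.3 kHz.

36 kHz, 38.6 kHz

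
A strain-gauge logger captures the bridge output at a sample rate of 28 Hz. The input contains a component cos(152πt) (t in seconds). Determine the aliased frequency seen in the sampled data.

8 Hz

ω = 152π rad/s → f = ω/(2π) = 76 Hz.
76 Hz mod fs = 20 Hz.
20 Hz > fs/2 = 14 Hz, folds to fs − 20 Hz = 8 Hz.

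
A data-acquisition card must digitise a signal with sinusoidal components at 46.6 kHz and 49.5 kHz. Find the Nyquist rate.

Highest-frequency component: 49.5 kHz.
Nyquist rate = 2 × 49.5 kHz = 99 kHz.

99 kHz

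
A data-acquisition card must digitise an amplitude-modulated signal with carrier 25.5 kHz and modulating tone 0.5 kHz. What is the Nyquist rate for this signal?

52 kHz

AM sidebands sit at fc ± fm = 25 kHz and 26 kHz.
Highest-frequency component: 26 kHz.
Nyquist rate = 2 × 26 kHz = 52 kHz.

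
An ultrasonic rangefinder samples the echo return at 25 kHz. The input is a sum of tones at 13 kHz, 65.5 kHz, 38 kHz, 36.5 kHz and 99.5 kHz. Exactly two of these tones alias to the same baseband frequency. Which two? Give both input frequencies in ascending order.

13 kHz, 38 kHz

fs/2 = 12.5 kHz.
13 kHz > fs/2 = 12.5 kHz, folds to fs − 13 kHz = 12 kHz.
65.5 kHz mod fs = 15.5 kHz.
15.5 kHz > fs/2 = 12.5 kHz, folds to fs − 15.5 kHz = 9.5 kHz.
38 kHz mod fs = 13 kHz.
13 kHz > fs/2 = 12.5 kHz, folds to fs − 13 kHz = 12 kHz.
36.5 kHz mod fs = 11.5 kHz.
11.5 kHz ≤ fs/2 = 12.5 kHz, appears at 11.5 kHz.
99.5 kHz mod fs = 24.5 kHz.
24.5 kHz > fs/2 = 12.5 kHz, folds to fs − 24.5 kHz = 0.5 kHz.
13 kHz and 38 kHz both map to 12 kHz.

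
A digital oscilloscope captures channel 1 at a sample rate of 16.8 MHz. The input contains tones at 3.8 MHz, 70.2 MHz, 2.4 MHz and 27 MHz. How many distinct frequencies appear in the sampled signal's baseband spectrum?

fs/2 = 8.4 MHz.
3.8 MHz ≤ fs/2 = 8.4 MHz, passes unchanged.
70.2 MHz mod fs = 3 MHz.
3 MHz ≤ fs/2 = 8.4 MHz, appears at 3 MHz.
2.4 MHz ≤ fs/2 = 8.4 MHz, passes unchanged.
27 MHz mod fs = 10.2 MHz.
10.2 MHz > fs/2 = 8.4 MHz, folds to fs − 10.2 MHz = 6.6 MHz.
Distinct values: {2.4 MHz, 3 MHz, 3.8 MHz, 6.6 MHz} → 4.

4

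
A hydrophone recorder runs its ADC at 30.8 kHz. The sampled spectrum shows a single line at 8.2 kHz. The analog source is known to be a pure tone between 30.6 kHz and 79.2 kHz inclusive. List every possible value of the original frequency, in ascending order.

Frequencies that alias to 8.2 kHz are k·fs ± 8.2 kHz for integer k ≥ 0.
k=0: 8.2 kHz.
k=1: 22.6 kHz, 39 kHz.
k=2: 53.4 kHz, 69.8 kHz.
k=3: 84.2 kHz, 100.6 kHz.
Within [30.6 kHz, 79.2 kHz]: 39 kHz, 53.4 kHz, 69.8 kHz.

39 kHz, 53.4 kHz, 69.8 kHz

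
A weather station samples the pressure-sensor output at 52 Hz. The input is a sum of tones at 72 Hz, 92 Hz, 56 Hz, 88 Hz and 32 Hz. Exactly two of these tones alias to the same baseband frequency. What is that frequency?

20 Hz

fs/2 = 26 Hz.
72 Hz mod fs = 20 Hz.
20 Hz ≤ fs/2 = 26 Hz, appears at 20 Hz.
92 Hz mod fs = 40 Hz.
40 Hz > fs/2 = 26 Hz, folds to fs − 40 Hz = 12 Hz.
56 Hz mod fs = 4 Hz.
4 Hz ≤ fs/2 = 26 Hz, appears at 4 Hz.
88 Hz mod fs = 36 Hz.
36 Hz > fs/2 = 26 Hz, folds to fs − 36 Hz = 16 Hz.
32 Hz > fs/2 = 26 Hz, folds to fs − 32 Hz = 20 Hz.
32 Hz and 72 Hz both map to 20 Hz.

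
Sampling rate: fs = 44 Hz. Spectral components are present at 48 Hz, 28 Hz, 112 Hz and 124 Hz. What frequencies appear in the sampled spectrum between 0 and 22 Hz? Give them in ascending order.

4 Hz, 8 Hz, 16 Hz, 20 Hz

fs/2 = 22 Hz.
48 Hz mod fs = 4 Hz.
4 Hz ≤ fs/2 = 22 Hz, appears at 4 Hz.
28 Hz > fs/2 = 22 Hz, folds to fs − 28 Hz = 16 Hz.
112 Hz mod fs = 24 Hz.
24 Hz > fs/2 = 22 Hz, folds to fs − 24 Hz = 20 Hz.
124 Hz mod fs = 36 Hz.
36 Hz > fs/2 = 22 Hz, folds to fs − 36 Hz = 8 Hz.
Distinct values: {4 Hz, 8 Hz, 16 Hz, 20 Hz}.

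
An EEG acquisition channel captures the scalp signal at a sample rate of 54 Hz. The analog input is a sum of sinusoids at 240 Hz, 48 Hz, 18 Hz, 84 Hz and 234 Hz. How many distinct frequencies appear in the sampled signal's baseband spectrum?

fs/2 = 27 Hz.
240 Hz mod fs = 24 Hz.
24 Hz ≤ fs/2 = 27 Hz, appears at 24 Hz.
48 Hz > fs/2 = 27 Hz, folds to fs − 48 Hz = 6 Hz.
18 Hz ≤ fs/2 = 27 Hz, passes unchanged.
84 Hz mod fs = 30 Hz.
30 Hz > fs/2 = 27 Hz, folds to fs − 30 Hz = 24 Hz.
234 Hz mod fs = 18 Hz.
18 Hz ≤ fs/2 = 27 Hz, appears at 18 Hz.
Distinct values: {6 Hz, 18 Hz, 24 Hz} → 3.

3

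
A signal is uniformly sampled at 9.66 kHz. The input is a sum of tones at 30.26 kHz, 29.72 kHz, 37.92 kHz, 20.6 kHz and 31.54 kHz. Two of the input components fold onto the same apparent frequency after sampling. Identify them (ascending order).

20.6 kHz, 30.26 kHz

fs/2 = 4.83 kHz.
30.26 kHz mod fs = 1.28 kHz.
1.28 kHz ≤ fs/2 = 4.83 kHz, appears at 1.28 kHz.
29.72 kHz mod fs = 0.74 kHz.
0.74 kHz ≤ fs/2 = 4.83 kHz, appears at 0.74 kHz.
37.92 kHz mod fs = 8.94 kHz.
8.94 kHz > fs/2 = 4.83 kHz, folds to fs − 8.94 kHz = 0.72 kHz.
20.6 kHz mod fs = 1.28 kHz.
1.28 kHz ≤ fs/2 = 4.83 kHz, appears at 1.28 kHz.
31.54 kHz mod fs = 2.56 kHz.
2.56 kHz ≤ fs/2 = 4.83 kHz, appears at 2.56 kHz.
20.6 kHz and 30.26 kHz both map to 1.28 kHz.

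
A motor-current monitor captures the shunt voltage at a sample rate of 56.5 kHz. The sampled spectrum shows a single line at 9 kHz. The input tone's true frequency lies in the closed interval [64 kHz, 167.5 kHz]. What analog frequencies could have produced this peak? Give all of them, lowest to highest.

65.5 kHz, 104 kHz, 122 kHz, 160.5 kHz

Frequencies that alias to 9 kHz are k·fs ± 9 kHz for integer k ≥ 0.
k=0: 9 kHz.
k=1: 47.5 kHz, 65.5 kHz.
k=2: 104 kHz, 122 kHz.
k=3: 160.5 kHz, 178.5 kHz.
k=4: 217 kHz, 235 kHz.
Within [64 kHz, 167.5 kHz]: 65.5 kHz, 104 kHz, 122 kHz, 160.5 kHz.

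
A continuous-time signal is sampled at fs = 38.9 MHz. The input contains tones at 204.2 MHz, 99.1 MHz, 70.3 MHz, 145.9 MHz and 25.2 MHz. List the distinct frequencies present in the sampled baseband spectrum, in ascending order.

7.5 MHz, 9.7 MHz, 13.7 MHz, 17.6 MHz

fs/2 = 19.45 MHz.
204.2 MHz mod fs = 9.7 MHz.
9.7 MHz ≤ fs/2 = 19.45 MHz, appears at 9.7 MHz.
99.1 MHz mod fs = 21.3 MHz.
21.3 MHz > fs/2 = 19.45 MHz, folds to fs − 21.3 MHz = 17.6 MHz.
70.3 MHz mod fs = 31.4 MHz.
31.4 MHz > fs/2 = 19.45 MHz, folds to fs − 31.4 MHz = 7.5 MHz.
145.9 MHz mod fs = 29.2 MHz.
29.2 MHz > fs/2 = 19.45 MHz, folds to fs − 29.2 MHz = 9.7 MHz.
25.2 MHz > fs/2 = 19.45 MHz, folds to fs − 25.2 MHz = 13.7 MHz.
Distinct values: {7.5 MHz, 9.7 MHz, 13.7 MHz, 17.6 MHz}.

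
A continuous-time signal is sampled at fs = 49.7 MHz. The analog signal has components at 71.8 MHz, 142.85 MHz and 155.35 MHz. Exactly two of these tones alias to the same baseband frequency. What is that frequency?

6.25 MHz

fs/2 = 24.85 MHz.
71.8 MHz mod fs = 22.1 MHz.
22.1 MHz ≤ fs/2 = 24.85 MHz, appears at 22.1 MHz.
142.85 MHz mod fs = 43.45 MHz.
43.45 MHz > fs/2 = 24.85 MHz, folds to fs − 43.45 MHz = 6.25 MHz.
155.35 MHz mod fs = 6.25 MHz.
6.25 MHz ≤ fs/2 = 24.85 MHz, appears at 6.25 MHz.
142.85 MHz and 155.35 MHz both map to 6.25 MHz.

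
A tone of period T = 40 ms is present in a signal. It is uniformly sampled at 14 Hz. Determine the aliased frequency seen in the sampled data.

3 Hz

T = 40 ms → f = 1/T = 25 Hz.
25 Hz mod fs = 11 Hz.
11 Hz > fs/2 = 7 Hz, folds to fs − 11 Hz = 3 Hz.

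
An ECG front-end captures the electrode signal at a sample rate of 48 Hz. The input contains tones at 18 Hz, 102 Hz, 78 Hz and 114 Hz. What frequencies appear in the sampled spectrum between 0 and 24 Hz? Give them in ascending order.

6 Hz, 18 Hz

fs/2 = 24 Hz.
18 Hz ≤ fs/2 = 24 Hz, passes unchanged.
102 Hz mod fs = 6 Hz.
6 Hz ≤ fs/2 = 24 Hz, appears at 6 Hz.
78 Hz mod fs = 30 Hz.
30 Hz > fs/2 = 24 Hz, folds to fs − 30 Hz = 18 Hz.
114 Hz mod fs = 18 Hz.
18 Hz ≤ fs/2 = 24 Hz, appears at 18 Hz.
Distinct values: {6 Hz, 18 Hz}.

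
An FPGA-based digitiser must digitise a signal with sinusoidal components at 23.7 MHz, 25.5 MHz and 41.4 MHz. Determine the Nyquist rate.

Highest-frequency component: 41.4 MHz.
Nyquist rate = 2 × 41.4 MHz = 82.8 MHz.

82.8 MHz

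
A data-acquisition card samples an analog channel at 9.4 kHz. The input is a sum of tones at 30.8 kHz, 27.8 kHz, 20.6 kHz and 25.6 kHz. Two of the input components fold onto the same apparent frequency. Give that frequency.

2.6 kHz

fs/2 = 4.7 kHz.
30.8 kHz mod fs = 2.6 kHz.
2.6 kHz ≤ fs/2 = 4.7 kHz, appears at 2.6 kHz.
27.8 kHz mod fs = 9 kHz.
9 kHz > fs/2 = 4.7 kHz, folds to fs − 9 kHz = 0.4 kHz.
20.6 kHz mod fs = 1.8 kHz.
1.8 kHz ≤ fs/2 = 4.7 kHz, appears at 1.8 kHz.
25.6 kHz mod fs = 6.8 kHz.
6.8 kHz > fs/2 = 4.7 kHz, folds to fs − 6.8 kHz = 2.6 kHz.
25.6 kHz and 30.8 kHz both map to 2.6 kHz.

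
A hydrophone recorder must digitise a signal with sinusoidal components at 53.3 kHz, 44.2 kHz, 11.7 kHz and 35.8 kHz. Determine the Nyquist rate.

Highest-frequency component: 53.3 kHz.
Nyquist rate = 2 × 53.3 kHz = 106.6 kHz.

106.6 kHz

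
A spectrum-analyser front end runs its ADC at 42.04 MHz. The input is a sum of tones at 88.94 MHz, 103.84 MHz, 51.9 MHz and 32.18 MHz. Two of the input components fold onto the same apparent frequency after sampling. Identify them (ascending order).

fs/2 = 21.02 MHz.
88.94 MHz mod fs = 4.86 MHz.
4.86 MHz ≤ fs/2 = 21.02 MHz, appears at 4.86 MHz.
103.84 MHz mod fs = 19.76 MHz.
19.76 MHz ≤ fs/2 = 21.02 MHz, appears at 19.76 MHz.
51.9 MHz mod fs = 9.86 MHz.
9.86 MHz ≤ fs/2 = 21.02 MHz, appears at 9.86 MHz.
32.18 MHz > fs/2 = 21.02 MHz, folds to fs − 32.18 MHz = 9.86 MHz.
32.18 MHz and 51.9 MHz both map to 9.86 MHz.

32.18 MHz, 51.9 MHz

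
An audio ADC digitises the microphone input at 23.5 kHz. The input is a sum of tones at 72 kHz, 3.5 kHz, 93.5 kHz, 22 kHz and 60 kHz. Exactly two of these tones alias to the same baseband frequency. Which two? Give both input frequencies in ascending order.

22 kHz, 72 kHz

fs/2 = 11.75 kHz.
72 kHz mod fs = 1.5 kHz.
1.5 kHz ≤ fs/2 = 11.75 kHz, appears at 1.5 kHz.
3.5 kHz ≤ fs/2 = 11.75 kHz, passes unchanged.
93.5 kHz mod fs = 23 kHz.
23 kHz > fs/2 = 11.75 kHz, folds to fs − 23 kHz = 0.5 kHz.
22 kHz > fs/2 = 11.75 kHz, folds to fs − 22 kHz = 1.5 kHz.
60 kHz mod fs = 13 kHz.
13 kHz > fs/2 = 11.75 kHz, folds to fs − 13 kHz = 10.5 kHz.
22 kHz and 72 kHz both map to 1.5 kHz.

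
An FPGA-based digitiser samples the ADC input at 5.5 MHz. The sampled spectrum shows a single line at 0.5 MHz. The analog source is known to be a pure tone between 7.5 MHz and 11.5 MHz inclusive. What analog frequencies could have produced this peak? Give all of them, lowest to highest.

10.5 MHz, 11.5 MHz

Frequencies that alias to 0.5 MHz are k·fs ± 0.5 MHz for integer k ≥ 0.
k=0: 0.5 MHz.
k=1: 5 MHz, 6 MHz.
k=2: 10.5 MHz, 11.5 MHz.
k=3: 16 MHz, 17 MHz.
Within [7.5 MHz, 11.5 MHz]: 10.5 MHz, 11.5 MHz.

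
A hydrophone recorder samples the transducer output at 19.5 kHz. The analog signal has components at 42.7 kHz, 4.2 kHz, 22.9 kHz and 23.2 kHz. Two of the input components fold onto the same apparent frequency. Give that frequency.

fs/2 = 9.75 kHz.
42.7 kHz mod fs = 3.7 kHz.
3.7 kHz ≤ fs/2 = 9.75 kHz, appears at 3.7 kHz.
4.2 kHz ≤ fs/2 = 9.75 kHz, passes unchanged.
22.9 kHz mod fs = 3.4 kHz.
3.4 kHz ≤ fs/2 = 9.75 kHz, appears at 3.4 kHz.
23.2 kHz mod fs = 3.7 kHz.
3.7 kHz ≤ fs/2 = 9.75 kHz, appears at 3.7 kHz.
23.2 kHz and 42.7 kHz both map to 3.7 kHz.

3.7 kHz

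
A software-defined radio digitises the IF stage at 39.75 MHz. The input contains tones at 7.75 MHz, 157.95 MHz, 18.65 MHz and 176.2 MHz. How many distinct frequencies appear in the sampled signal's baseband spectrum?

fs/2 = 19.875 MHz.
7.75 MHz ≤ fs/2 = 19.875 MHz, passes unchanged.
157.95 MHz mod fs = 38.7 MHz.
38.7 MHz > fs/2 = 19.875 MHz, folds to fs − 38.7 MHz = 1.05 MHz.
18.65 MHz ≤ fs/2 = 19.875 MHz, passes unchanged.
176.2 MHz mod fs = 17.2 MHz.
17.2 MHz ≤ fs/2 = 19.875 MHz, appears at 17.2 MHz.
Distinct values: {1.05 MHz, 7.75 MHz, 17.2 MHz, 18.65 MHz} → 4.

4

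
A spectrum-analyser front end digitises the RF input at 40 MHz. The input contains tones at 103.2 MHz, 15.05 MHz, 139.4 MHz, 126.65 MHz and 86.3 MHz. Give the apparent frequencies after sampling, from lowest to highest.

6.3 MHz, 6.65 MHz, 15.05 MHz, 16.8 MHz, 19.4 MHz

fs/2 = 20 MHz.
103.2 MHz mod fs = 23.2 MHz.
23.2 MHz > fs/2 = 20 MHz, folds to fs − 23.2 MHz = 16.8 MHz.
15.05 MHz ≤ fs/2 = 20 MHz, passes unchanged.
139.4 MHz mod fs = 19.4 MHz.
19.4 MHz ≤ fs/2 = 20 MHz, appears at 19.4 MHz.
126.65 MHz mod fs = 6.65 MHz.
6.65 MHz ≤ fs/2 = 20 MHz, appears at 6.65 MHz.
86.3 MHz mod fs = 6.3 MHz.
6.3 MHz ≤ fs/2 = 20 MHz, appears at 6.3 MHz.
Distinct values: {6.3 MHz, 6.65 MHz, 15.05 MHz, 16.8 MHz, 19.4 MHz}.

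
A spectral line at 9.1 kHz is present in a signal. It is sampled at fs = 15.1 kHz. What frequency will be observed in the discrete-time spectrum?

6 kHz

9.1 kHz > fs/2 = 7.55 kHz, folds to fs − 9.1 kHz = 6 kHz.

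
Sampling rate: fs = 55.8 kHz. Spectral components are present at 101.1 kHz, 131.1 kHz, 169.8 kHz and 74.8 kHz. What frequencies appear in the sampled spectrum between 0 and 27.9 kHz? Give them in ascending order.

2.4 kHz, 10.5 kHz, 19 kHz, 19.5 kHz

fs/2 = 27.9 kHz.
101.1 kHz mod fs = 45.3 kHz.
45.3 kHz > fs/2 = 27.9 kHz, folds to fs − 45.3 kHz = 10.5 kHz.
131.1 kHz mod fs = 19.5 kHz.
19.5 kHz ≤ fs/2 = 27.9 kHz, appears at 19.5 kHz.
169.8 kHz mod fs = 2.4 kHz.
2.4 kHz ≤ fs/2 = 27.9 kHz, appears at 2.4 kHz.
74.8 kHz mod fs = 19 kHz.
19 kHz ≤ fs/2 = 27.9 kHz, appears at 19 kHz.
Distinct values: {2.4 kHz, 10.5 kHz, 19 kHz, 19.5 kHz}.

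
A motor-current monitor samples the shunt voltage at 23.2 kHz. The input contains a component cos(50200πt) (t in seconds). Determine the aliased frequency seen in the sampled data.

1.9 kHz

ω = 50200π rad/s → f = ω/(2π) = 25100 Hz = 25.1 kHz.
25.1 kHz mod fs = 1.9 kHz.
1.9 kHz ≤ fs/2 = 11.6 kHz, appears at 1.9 kHz.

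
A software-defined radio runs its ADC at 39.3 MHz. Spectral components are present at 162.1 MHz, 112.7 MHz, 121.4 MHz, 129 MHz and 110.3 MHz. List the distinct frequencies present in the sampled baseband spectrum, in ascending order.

3.5 MHz, 4.9 MHz, 5.2 MHz, 7.6 MHz, 11.1 MHz

fs/2 = 19.65 MHz.
162.1 MHz mod fs = 4.9 MHz.
4.9 MHz ≤ fs/2 = 19.65 MHz, appears at 4.9 MHz.
112.7 MHz mod fs = 34.1 MHz.
34.1 MHz > fs/2 = 19.65 MHz, folds to fs − 34.1 MHz = 5.2 MHz.
121.4 MHz mod fs = 3.5 MHz.
3.5 MHz ≤ fs/2 = 19.65 MHz, appears at 3.5 MHz.
129 MHz mod fs = 11.1 MHz.
11.1 MHz ≤ fs/2 = 19.65 MHz, appears at 11.1 MHz.
110.3 MHz mod fs = 31.7 MHz.
31.7 MHz > fs/2 = 19.65 MHz, folds to fs − 31.7 MHz = 7.6 MHz.
Distinct values: {3.5 MHz, 4.9 MHz, 5.2 MHz, 7.6 MHz, 11.1 MHz}.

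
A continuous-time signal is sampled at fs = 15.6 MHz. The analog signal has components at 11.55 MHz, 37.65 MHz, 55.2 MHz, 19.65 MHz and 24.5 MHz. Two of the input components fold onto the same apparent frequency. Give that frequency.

4.05 MHz

fs/2 = 7.8 MHz.
11.55 MHz > fs/2 = 7.8 MHz, folds to fs − 11.55 MHz = 4.05 MHz.
37.65 MHz mod fs = 6.45 MHz.
6.45 MHz ≤ fs/2 = 7.8 MHz, appears at 6.45 MHz.
55.2 MHz mod fs = 8.4 MHz.
8.4 MHz > fs/2 = 7.8 MHz, folds to fs − 8.4 MHz = 7.2 MHz.
19.65 MHz mod fs = 4.05 MHz.
4.05 MHz ≤ fs/2 = 7.8 MHz, appears at 4.05 MHz.
24.5 MHz mod fs = 8.9 MHz.
8.9 MHz > fs/2 = 7.8 MHz, folds to fs − 8.9 MHz = 6.7 MHz.
11.55 MHz and 19.65 MHz both map to 4.05 MHz.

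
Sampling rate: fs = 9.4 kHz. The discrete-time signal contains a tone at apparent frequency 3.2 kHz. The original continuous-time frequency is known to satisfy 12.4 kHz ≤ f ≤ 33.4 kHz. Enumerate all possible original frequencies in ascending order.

12.6 kHz, 15.6 kHz, 22 kHz, 25 kHz, 31.4 kHz

Frequencies that alias to 3.2 kHz are k·fs ± 3.2 kHz for integer k ≥ 0.
k=0: 3.2 kHz.
k=1: 6.2 kHz, 12.6 kHz.
k=2: 15.6 kHz, 22 kHz.
k=3: 25 kHz, 31.4 kHz.
k=4: 34.4 kHz, 40.8 kHz.
Within [12.4 kHz, 33.4 kHz]: 12.6 kHz, 15.6 kHz, 22 kHz, 25 kHz, 31.4 kHz.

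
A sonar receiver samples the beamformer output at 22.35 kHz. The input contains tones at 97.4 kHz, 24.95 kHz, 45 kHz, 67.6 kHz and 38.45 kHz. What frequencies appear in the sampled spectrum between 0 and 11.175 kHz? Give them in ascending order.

fs/2 = 11.175 kHz.
97.4 kHz mod fs = 8 kHz.
8 kHz ≤ fs/2 = 11.175 kHz, appears at 8 kHz.
24.95 kHz mod fs = 2.6 kHz.
2.6 kHz ≤ fs/2 = 11.175 kHz, appears at 2.6 kHz.
45 kHz mod fs = 0.3 kHz.
0.3 kHz ≤ fs/2 = 11.175 kHz, appears at 0.3 kHz.
67.6 kHz mod fs = 0.55 kHz.
0.55 kHz ≤ fs/2 = 11.175 kHz, appears at 0.55 kHz.
38.45 kHz mod fs = 16.1 kHz.
16.1 kHz > fs/2 = 11.175 kHz, folds to fs − 16.1 kHz = 6.25 kHz.
Distinct values: {0.3 kHz, 0.55 kHz, 2.6 kHz, 6.25 kHz, 8 kHz}.

0.3 kHz, 0.55 kHz, 2.6 kHz, 6.25 kHz, 8 kHz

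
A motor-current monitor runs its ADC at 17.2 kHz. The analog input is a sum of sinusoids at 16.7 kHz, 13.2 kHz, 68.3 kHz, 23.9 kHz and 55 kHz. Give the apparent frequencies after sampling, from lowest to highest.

0.5 kHz, 3.4 kHz, 4 kHz, 6.7 kHz

fs/2 = 8.6 kHz.
16.7 kHz > fs/2 = 8.6 kHz, folds to fs − 16.7 kHz = 0.5 kHz.
13.2 kHz > fs/2 = 8.6 kHz, folds to fs − 13.2 kHz = 4 kHz.
68.3 kHz mod fs = 16.7 kHz.
16.7 kHz > fs/2 = 8.6 kHz, folds to fs − 16.7 kHz = 0.5 kHz.
23.9 kHz mod fs = 6.7 kHz.
6.7 kHz ≤ fs/2 = 8.6 kHz, appears at 6.7 kHz.
55 kHz mod fs = 3.4 kHz.
3.4 kHz ≤ fs/2 = 8.6 kHz, appears at 3.4 kHz.
Distinct values: {0.5 kHz, 3.4 kHz, 4 kHz, 6.7 kHz}.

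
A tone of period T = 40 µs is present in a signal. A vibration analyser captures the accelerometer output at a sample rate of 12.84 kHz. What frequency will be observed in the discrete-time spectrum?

0.68 kHz

T = 40 µs → f = 1/T = 25 kHz.
25 kHz mod fs = 12.16 kHz.
12.16 kHz > fs/2 = 6.42 kHz, folds to fs − 12.16 kHz = 0.68 kHz.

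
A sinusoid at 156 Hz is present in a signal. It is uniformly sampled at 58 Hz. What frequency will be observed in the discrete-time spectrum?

156 Hz mod fs = 40 Hz.
40 Hz > fs/2 = 29 Hz, folds to fs − 40 Hz = 18 Hz.

18 Hz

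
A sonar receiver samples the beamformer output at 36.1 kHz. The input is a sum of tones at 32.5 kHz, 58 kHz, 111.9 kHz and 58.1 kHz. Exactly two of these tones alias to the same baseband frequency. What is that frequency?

3.6 kHz

fs/2 = 18.05 kHz.
32.5 kHz > fs/2 = 18.05 kHz, folds to fs − 32.5 kHz = 3.6 kHz.
58 kHz mod fs = 21.9 kHz.
21.9 kHz > fs/2 = 18.05 kHz, folds to fs − 21.9 kHz = 14.2 kHz.
111.9 kHz mod fs = 3.6 kHz.
3.6 kHz ≤ fs/2 = 18.05 kHz, appears at 3.6 kHz.
58.1 kHz mod fs = 22 kHz.
22 kHz > fs/2 = 18.05 kHz, folds to fs − 22 kHz = 14.1 kHz.
32.5 kHz and 111.9 kHz both map to 3.6 kHz.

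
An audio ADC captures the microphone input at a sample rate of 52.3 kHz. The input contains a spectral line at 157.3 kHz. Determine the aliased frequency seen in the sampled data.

0.4 kHz

157.3 kHz mod fs = 0.4 kHz.
0.4 kHz ≤ fs/2 = 26.15 kHz, appears at 0.4 kHz.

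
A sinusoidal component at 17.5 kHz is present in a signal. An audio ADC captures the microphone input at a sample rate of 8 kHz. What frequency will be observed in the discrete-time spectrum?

1.5 kHz

17.5 kHz mod fs = 1.5 kHz.
1.5 kHz ≤ fs/2 = 4 kHz, appears at 1.5 kHz.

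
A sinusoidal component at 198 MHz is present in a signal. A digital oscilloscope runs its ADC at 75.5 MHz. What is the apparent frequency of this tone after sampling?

198 MHz mod fs = 47 MHz.
47 MHz > fs/2 = 37.75 MHz, folds to fs − 47 MHz = 28.5 MHz.

28.5 MHz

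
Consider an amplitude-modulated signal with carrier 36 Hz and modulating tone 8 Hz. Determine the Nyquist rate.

AM sidebands sit at fc ± fm = 28 Hz and 44 Hz.
Highest-frequency component: 44 Hz.
Nyquist rate = 2 × 44 Hz = 88 Hz.

88 Hz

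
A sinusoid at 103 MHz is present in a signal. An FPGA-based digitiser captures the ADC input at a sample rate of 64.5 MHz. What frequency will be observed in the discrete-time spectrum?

103 MHz mod fs = 38.5 MHz.
38.5 MHz > fs/2 = 32.25 MHz, folds to fs − 38.5 MHz = 26 MHz.

26 MHz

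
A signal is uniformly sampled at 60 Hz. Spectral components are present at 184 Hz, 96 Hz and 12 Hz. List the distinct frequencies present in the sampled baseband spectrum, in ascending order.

4 Hz, 12 Hz, 24 Hz

fs/2 = 30 Hz.
184 Hz mod fs = 4 Hz.
4 Hz ≤ fs/2 = 30 Hz, appears at 4 Hz.
96 Hz mod fs = 36 Hz.
36 Hz > fs/2 = 30 Hz, folds to fs − 36 Hz = 24 Hz.
12 Hz ≤ fs/2 = 30 Hz, passes unchanged.
Distinct values: {4 Hz, 12 Hz, 24 Hz}.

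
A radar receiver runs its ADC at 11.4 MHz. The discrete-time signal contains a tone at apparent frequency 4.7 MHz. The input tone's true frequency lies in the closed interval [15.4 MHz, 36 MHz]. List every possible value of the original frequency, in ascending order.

16.1 MHz, 18.1 MHz, 27.5 MHz, 29.5 MHz

Frequencies that alias to 4.7 MHz are k·fs ± 4.7 MHz for integer k ≥ 0.
k=0: 4.7 MHz.
k=1: 6.7 MHz, 16.1 MHz.
k=2: 18.1 MHz, 27.5 MHz.
k=3: 29.5 MHz, 38.9 MHz.
k=4: 40.9 MHz, 50.3 MHz.
Within [15.4 MHz, 36 MHz]: 16.1 MHz, 18.1 MHz, 27.5 MHz, 29.5 MHz.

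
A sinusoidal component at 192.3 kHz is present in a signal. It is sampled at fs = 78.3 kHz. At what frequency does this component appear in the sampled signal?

192.3 kHz mod fs = 35.7 kHz.
35.7 kHz ≤ fs/2 = 39.15 kHz, appears at 35.7 kHz.

35.7 kHz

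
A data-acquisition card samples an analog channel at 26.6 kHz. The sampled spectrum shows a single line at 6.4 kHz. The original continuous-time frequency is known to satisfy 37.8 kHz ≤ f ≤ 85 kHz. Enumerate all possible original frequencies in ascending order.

Frequencies that alias to 6.4 kHz are k·fs ± 6.4 kHz for integer k ≥ 0.
k=0: 6.4 kHz.
k=1: 20.2 kHz, 33 kHz.
k=2: 46.8 kHz, 59.6 kHz.
k=3: 73.4 kHz, 86.2 kHz.
k=4: 100 kHz, 112.8 kHz.
Within [37.8 kHz, 85 kHz]: 46.8 kHz, 59.6 kHz, 73.4 kHz.

46.8 kHz, 59.6 kHz, 73.4 kHz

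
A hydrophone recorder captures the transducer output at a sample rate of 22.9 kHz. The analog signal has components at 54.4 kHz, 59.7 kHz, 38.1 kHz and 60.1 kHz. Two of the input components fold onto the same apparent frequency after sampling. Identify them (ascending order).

54.4 kHz, 60.1 kHz

fs/2 = 11.45 kHz.
54.4 kHz mod fs = 8.6 kHz.
8.6 kHz ≤ fs/2 = 11.45 kHz, appears at 8.6 kHz.
59.7 kHz mod fs = 13.9 kHz.
13.9 kHz > fs/2 = 11.45 kHz, folds to fs − 13.9 kHz = 9 kHz.
38.1 kHz mod fs = 15.2 kHz.
15.2 kHz > fs/2 = 11.45 kHz, folds to fs − 15.2 kHz = 7.7 kHz.
60.1 kHz mod fs = 14.3 kHz.
14.3 kHz > fs/2 = 11.45 kHz, folds to fs − 14.3 kHz = 8.6 kHz.
54.4 kHz and 60.1 kHz both map to 8.6 kHz.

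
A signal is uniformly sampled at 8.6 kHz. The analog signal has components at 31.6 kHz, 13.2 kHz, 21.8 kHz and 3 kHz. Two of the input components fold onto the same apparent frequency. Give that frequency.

4 kHz

fs/2 = 4.3 kHz.
31.6 kHz mod fs = 5.8 kHz.
5.8 kHz > fs/2 = 4.3 kHz, folds to fs − 5.8 kHz = 2.8 kHz.
13.2 kHz mod fs = 4.6 kHz.
4.6 kHz > fs/2 = 4.3 kHz, folds to fs − 4.6 kHz = 4 kHz.
21.8 kHz mod fs = 4.6 kHz.
4.6 kHz > fs/2 = 4.3 kHz, folds to fs − 4.6 kHz = 4 kHz.
3 kHz ≤ fs/2 = 4.3 kHz, passes unchanged.
13.2 kHz and 21.8 kHz both map to 4 kHz.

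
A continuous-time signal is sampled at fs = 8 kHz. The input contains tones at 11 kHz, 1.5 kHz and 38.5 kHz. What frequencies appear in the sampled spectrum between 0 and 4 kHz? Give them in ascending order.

1.5 kHz, 3 kHz

fs/2 = 4 kHz.
11 kHz mod fs = 3 kHz.
3 kHz ≤ fs/2 = 4 kHz, appears at 3 kHz.
1.5 kHz ≤ fs/2 = 4 kHz, passes unchanged.
38.5 kHz mod fs = 6.5 kHz.
6.5 kHz > fs/2 = 4 kHz, folds to fs − 6.5 kHz = 1.5 kHz.
Distinct values: {1.5 kHz, 3 kHz}.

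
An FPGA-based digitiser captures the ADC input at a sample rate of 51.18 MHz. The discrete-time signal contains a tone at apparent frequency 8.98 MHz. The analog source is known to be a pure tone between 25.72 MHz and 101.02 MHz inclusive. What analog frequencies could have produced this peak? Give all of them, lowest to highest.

Frequencies that alias to 8.98 MHz are k·fs ± 8.98 MHz for integer k ≥ 0.
k=0: 8.98 MHz.
k=1: 42.2 MHz, 60.16 MHz.
k=2: 93.38 MHz, 111.34 MHz.
k=3: 144.56 MHz, 162.52 MHz.
Within [25.72 MHz, 101.02 MHz]: 42.2 MHz, 60.16 MHz, 93.38 MHz.

42.2 MHz, 60.16 MHz, 93.38 MHz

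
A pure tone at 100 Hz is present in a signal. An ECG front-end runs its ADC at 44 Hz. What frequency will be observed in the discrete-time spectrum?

12 Hz

100 Hz mod fs = 12 Hz.
12 Hz ≤ fs/2 = 22 Hz, appears at 12 Hz.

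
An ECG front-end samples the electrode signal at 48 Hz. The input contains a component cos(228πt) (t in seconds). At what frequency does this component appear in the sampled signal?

ω = 228π rad/s → f = ω/(2π) = 114 Hz.
114 Hz mod fs = 18 Hz.
18 Hz ≤ fs/2 = 24 Hz, appears at 18 Hz.

18 Hz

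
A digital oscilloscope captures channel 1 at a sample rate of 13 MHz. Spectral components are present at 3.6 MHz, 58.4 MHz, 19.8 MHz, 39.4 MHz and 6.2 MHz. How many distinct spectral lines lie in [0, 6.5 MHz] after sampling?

4

fs/2 = 6.5 MHz.
3.6 MHz ≤ fs/2 = 6.5 MHz, passes unchanged.
58.4 MHz mod fs = 6.4 MHz.
6.4 MHz ≤ fs/2 = 6.5 MHz, appears at 6.4 MHz.
19.8 MHz mod fs = 6.8 MHz.
6.8 MHz > fs/2 = 6.5 MHz, folds to fs − 6.8 MHz = 6.2 MHz.
39.4 MHz mod fs = 0.4 MHz.
0.4 MHz ≤ fs/2 = 6.5 MHz, appears at 0.4 MHz.
6.2 MHz ≤ fs/2 = 6.5 MHz, passes unchanged.
Distinct values: {0.4 MHz, 3.6 MHz, 6.2 MHz, 6.4 MHz} → 4.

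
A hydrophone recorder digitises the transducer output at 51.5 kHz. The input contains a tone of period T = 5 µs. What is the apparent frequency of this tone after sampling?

T = 5 µs → f = 1/T = 200 kHz.
200 kHz mod fs = 45.5 kHz.
45.5 kHz > fs/2 = 25.75 kHz, folds to fs − 45.5 kHz = 6 kHz.

6 kHz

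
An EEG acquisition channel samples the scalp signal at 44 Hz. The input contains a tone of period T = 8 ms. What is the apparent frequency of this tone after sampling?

7 Hz

T = 8 ms → f = 1/T = 125 Hz.
125 Hz mod fs = 37 Hz.
37 Hz > fs/2 = 22 Hz, folds to fs − 37 Hz = 7 Hz.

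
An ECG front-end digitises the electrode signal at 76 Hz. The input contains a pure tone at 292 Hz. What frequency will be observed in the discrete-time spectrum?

12 Hz

292 Hz mod fs = 64 Hz.
64 Hz > fs/2 = 38 Hz, folds to fs − 64 Hz = 12 Hz.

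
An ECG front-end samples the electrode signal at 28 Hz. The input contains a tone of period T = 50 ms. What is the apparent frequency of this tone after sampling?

T = 50 ms → f = 1/T = 20 Hz.
20 Hz > fs/2 = 14 Hz, folds to fs − 20 Hz = 8 Hz.

8 Hz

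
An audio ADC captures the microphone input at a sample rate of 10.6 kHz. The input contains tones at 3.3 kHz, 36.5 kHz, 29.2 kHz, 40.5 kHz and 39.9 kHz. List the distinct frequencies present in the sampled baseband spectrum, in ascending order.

fs/2 = 5.3 kHz.
3.3 kHz ≤ fs/2 = 5.3 kHz, passes unchanged.
36.5 kHz mod fs = 4.7 kHz.
4.7 kHz ≤ fs/2 = 5.3 kHz, appears at 4.7 kHz.
29.2 kHz mod fs = 8 kHz.
8 kHz > fs/2 = 5.3 kHz, folds to fs − 8 kHz = 2.6 kHz.
40.5 kHz mod fs = 8.7 kHz.
8.7 kHz > fs/2 = 5.3 kHz, folds to fs − 8.7 kHz = 1.9 kHz.
39.9 kHz mod fs = 8.1 kHz.
8.1 kHz > fs/2 = 5.3 kHz, folds to fs − 8.1 kHz = 2.5 kHz.
Distinct values: {1.9 kHz, 2.5 kHz, 2.6 kHz, 3.3 kHz, 4.7 kHz}.

1.9 kHz, 2.5 kHz, 2.6 kHz, 3.3 kHz, 4.7 kHz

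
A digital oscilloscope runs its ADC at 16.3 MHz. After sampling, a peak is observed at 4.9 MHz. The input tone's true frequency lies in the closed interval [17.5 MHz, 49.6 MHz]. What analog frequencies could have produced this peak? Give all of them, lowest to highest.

21.2 MHz, 27.7 MHz, 37.5 MHz, 44 MHz

Frequencies that alias to 4.9 MHz are k·fs ± 4.9 MHz for integer k ≥ 0.
k=0: 4.9 MHz.
k=1: 11.4 MHz, 21.2 MHz.
k=2: 27.7 MHz, 37.5 MHz.
k=3: 44 MHz, 53.8 MHz.
k=4: 60.3 MHz, 70.1 MHz.
Within [17.5 MHz, 49.6 MHz]: 21.2 MHz, 27.7 MHz, 37.5 MHz, 44 MHz.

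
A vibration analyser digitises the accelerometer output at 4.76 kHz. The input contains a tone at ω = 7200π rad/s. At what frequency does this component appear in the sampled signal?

ω = 7200π rad/s → f = ω/(2π) = 3600 Hz = 3.6 kHz.
3.6 kHz > fs/2 = 2.38 kHz, folds to fs − 3.6 kHz = 1.16 kHz.

1.16 kHz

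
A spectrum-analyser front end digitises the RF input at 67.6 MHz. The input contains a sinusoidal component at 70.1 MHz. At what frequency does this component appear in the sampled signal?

2.5 MHz

70.1 MHz mod fs = 2.5 MHz.
2.5 MHz ≤ fs/2 = 33.8 MHz, appears at 2.5 MHz.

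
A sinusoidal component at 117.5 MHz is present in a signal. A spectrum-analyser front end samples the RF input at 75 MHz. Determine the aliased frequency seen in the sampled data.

32.5 MHz

117.5 MHz mod fs = 42.5 MHz.
42.5 MHz > fs/2 = 37.5 MHz, folds to fs − 42.5 MHz = 32.5 MHz.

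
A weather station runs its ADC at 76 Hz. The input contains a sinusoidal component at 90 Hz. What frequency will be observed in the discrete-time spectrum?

90 Hz mod fs = 14 Hz.
14 Hz ≤ fs/2 = 38 Hz, appears at 14 Hz.

14 Hz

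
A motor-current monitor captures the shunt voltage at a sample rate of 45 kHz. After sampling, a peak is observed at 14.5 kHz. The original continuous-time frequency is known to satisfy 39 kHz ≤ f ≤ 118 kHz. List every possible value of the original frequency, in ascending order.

Frequencies that alias to 14.5 kHz are k·fs ± 14.5 kHz for integer k ≥ 0.
k=0: 14.5 kHz.
k=1: 30.5 kHz, 59.5 kHz.
k=2: 75.5 kHz, 104.5 kHz.
k=3: 120.5 kHz, 149.5 kHz.
Within [39 kHz, 118 kHz]: 59.5 kHz, 75.5 kHz, 104.5 kHz.

59.5 kHz, 75.5 kHz, 104.5 kHz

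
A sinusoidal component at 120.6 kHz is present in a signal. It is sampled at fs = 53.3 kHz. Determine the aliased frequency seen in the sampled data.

120.6 kHz mod fs = 14 kHz.
14 kHz ≤ fs/2 = 26.65 kHz, appears at 14 kHz.

14 kHz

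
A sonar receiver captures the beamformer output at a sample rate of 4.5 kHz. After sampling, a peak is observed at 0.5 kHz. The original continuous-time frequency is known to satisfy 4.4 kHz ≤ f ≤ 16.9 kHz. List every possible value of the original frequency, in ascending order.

5 kHz, 8.5 kHz, 9.5 kHz, 13 kHz, 14 kHz

Frequencies that alias to 0.5 kHz are k·fs ± 0.5 kHz for integer k ≥ 0.
k=0: 0.5 kHz.
k=1: 4 kHz, 5 kHz.
k=2: 8.5 kHz, 9.5 kHz.
k=3: 13 kHz, 14 kHz.
k=4: 17.5 kHz, 18.5 kHz.
Within [4.4 kHz, 16.9 kHz]: 5 kHz, 8.5 kHz, 9.5 kHz, 13 kHz, 14 kHz.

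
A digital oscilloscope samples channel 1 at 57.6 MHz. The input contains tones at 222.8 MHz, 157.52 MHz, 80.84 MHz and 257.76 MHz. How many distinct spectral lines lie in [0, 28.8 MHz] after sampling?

fs/2 = 28.8 MHz.
222.8 MHz mod fs = 50 MHz.
50 MHz > fs/2 = 28.8 MHz, folds to fs − 50 MHz = 7.6 MHz.
157.52 MHz mod fs = 42.32 MHz.
42.32 MHz > fs/2 = 28.8 MHz, folds to fs − 42.32 MHz = 15.28 MHz.
80.84 MHz mod fs = 23.24 MHz.
23.24 MHz ≤ fs/2 = 28.8 MHz, appears at 23.24 MHz.
257.76 MHz mod fs = 27.36 MHz.
27.36 MHz ≤ fs/2 = 28.8 MHz, appears at 27.36 MHz.
Distinct values: {7.6 MHz, 15.28 MHz, 23.24 MHz, 27.36 MHz} → 4.

4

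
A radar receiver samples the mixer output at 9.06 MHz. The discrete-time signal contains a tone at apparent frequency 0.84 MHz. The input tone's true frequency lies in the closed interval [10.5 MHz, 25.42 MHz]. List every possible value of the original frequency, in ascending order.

Frequencies that alias to 0.84 MHz are k·fs ± 0.84 MHz for integer k ≥ 0.
k=0: 0.84 MHz.
k=1: 8.22 MHz, 9.9 MHz.
k=2: 17.28 MHz, 18.96 MHz.
k=3: 26.34 MHz, 28.02 MHz.
Within [10.5 MHz, 25.42 MHz]: 17.28 MHz, 18.96 MHz.

17.28 MHz, 18.96 MHz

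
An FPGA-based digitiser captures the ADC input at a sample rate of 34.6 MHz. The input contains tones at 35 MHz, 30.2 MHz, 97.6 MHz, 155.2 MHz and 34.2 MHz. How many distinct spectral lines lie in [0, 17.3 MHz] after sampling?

fs/2 = 17.3 MHz.
35 MHz mod fs = 0.4 MHz.
0.4 MHz ≤ fs/2 = 17.3 MHz, appears at 0.4 MHz.
30.2 MHz > fs/2 = 17.3 MHz, folds to fs − 30.2 MHz = 4.4 MHz.
97.6 MHz mod fs = 28.4 MHz.
28.4 MHz > fs/2 = 17.3 MHz, folds to fs − 28.4 MHz = 6.2 MHz.
155.2 MHz mod fs = 16.8 MHz.
16.8 MHz ≤ fs/2 = 17.3 MHz, appears at 16.8 MHz.
34.2 MHz > fs/2 = 17.3 MHz, folds to fs − 34.2 MHz = 0.4 MHz.
Distinct values: {0.4 MHz, 4.4 MHz, 6.2 MHz, 16.8 MHz} → 4.

4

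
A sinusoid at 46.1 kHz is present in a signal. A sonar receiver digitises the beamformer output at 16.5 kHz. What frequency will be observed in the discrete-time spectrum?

46.1 kHz mod fs = 13.1 kHz.
13.1 kHz > fs/2 = 8.25 kHz, folds to fs − 13.1 kHz = 3.4 kHz.

3.4 kHz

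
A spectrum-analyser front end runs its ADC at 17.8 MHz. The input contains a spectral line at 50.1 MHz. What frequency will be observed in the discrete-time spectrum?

50.1 MHz mod fs = 14.5 MHz.
14.5 MHz > fs/2 = 8.9 MHz, folds to fs − 14.5 MHz = 3.3 MHz.

3.3 MHz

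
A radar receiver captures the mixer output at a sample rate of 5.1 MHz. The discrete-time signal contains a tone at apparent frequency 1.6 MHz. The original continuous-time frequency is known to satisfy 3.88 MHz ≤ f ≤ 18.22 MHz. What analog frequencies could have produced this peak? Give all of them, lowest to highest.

Frequencies that alias to 1.6 MHz are k·fs ± 1.6 MHz for integer k ≥ 0.
k=0: 1.6 MHz.
k=1: 3.5 MHz, 6.7 MHz.
k=2: 8.6 MHz, 11.8 MHz.
k=3: 13.7 MHz, 16.9 MHz.
k=4: 18.8 MHz, 22 MHz.
Within [3.88 MHz, 18.22 MHz]: 6.7 MHz, 8.6 MHz, 11.8 MHz, 13.7 MHz, 16.9 MHz.

6.7 MHz, 8.6 MHz, 11.8 MHz, 13.7 MHz, 16.9 MHz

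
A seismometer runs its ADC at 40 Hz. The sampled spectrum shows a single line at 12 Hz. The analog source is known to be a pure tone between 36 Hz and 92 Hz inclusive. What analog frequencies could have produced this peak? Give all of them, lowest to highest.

52 Hz, 68 Hz, 92 Hz

Frequencies that alias to 12 Hz are k·fs ± 12 Hz for integer k ≥ 0.
k=0: 12 Hz.
k=1: 28 Hz, 52 Hz.
k=2: 68 Hz, 92 Hz.
k=3: 108 Hz, 132 Hz.
Within [36 Hz, 92 Hz]: 52 Hz, 68 Hz, 92 Hz.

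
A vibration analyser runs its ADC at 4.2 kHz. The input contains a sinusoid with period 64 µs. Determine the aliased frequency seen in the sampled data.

1.175 kHz

T = 64 µs → f = 1/T = 15.625 kHz.
15.625 kHz mod fs = 3.025 kHz.
3.025 kHz > fs/2 = 2.1 kHz, folds to fs − 3.025 kHz = 1.175 kHz.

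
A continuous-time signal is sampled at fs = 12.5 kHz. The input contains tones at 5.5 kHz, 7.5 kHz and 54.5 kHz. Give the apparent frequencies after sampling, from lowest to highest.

fs/2 = 6.25 kHz.
5.5 kHz ≤ fs/2 = 6.25 kHz, passes unchanged.
7.5 kHz > fs/2 = 6.25 kHz, folds to fs − 7.5 kHz = 5 kHz.
54.5 kHz mod fs = 4.5 kHz.
4.5 kHz ≤ fs/2 = 6.25 kHz, appears at 4.5 kHz.
Distinct values: {4.5 kHz, 5 kHz, 5.5 kHz}.

4.5 kHz, 5 kHz, 5.5 kHz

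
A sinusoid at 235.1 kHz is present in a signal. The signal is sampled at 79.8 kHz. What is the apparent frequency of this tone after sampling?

4.3 kHz

235.1 kHz mod fs = 75.5 kHz.
75.5 kHz > fs/2 = 39.9 kHz, folds to fs − 75.5 kHz = 4.3 kHz.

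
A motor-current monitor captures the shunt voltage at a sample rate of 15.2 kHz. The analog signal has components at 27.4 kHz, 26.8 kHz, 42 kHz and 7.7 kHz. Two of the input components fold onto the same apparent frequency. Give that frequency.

3.6 kHz

fs/2 = 7.6 kHz.
27.4 kHz mod fs = 12.2 kHz.
12.2 kHz > fs/2 = 7.6 kHz, folds to fs − 12.2 kHz = 3 kHz.
26.8 kHz mod fs = 11.6 kHz.
11.6 kHz > fs/2 = 7.6 kHz, folds to fs − 11.6 kHz = 3.6 kHz.
42 kHz mod fs = 11.6 kHz.
11.6 kHz > fs/2 = 7.6 kHz, folds to fs − 11.6 kHz = 3.6 kHz.
7.7 kHz > fs/2 = 7.6 kHz, folds to fs − 7.7 kHz = 7.5 kHz.
26.8 kHz and 42 kHz both map to 3.6 kHz.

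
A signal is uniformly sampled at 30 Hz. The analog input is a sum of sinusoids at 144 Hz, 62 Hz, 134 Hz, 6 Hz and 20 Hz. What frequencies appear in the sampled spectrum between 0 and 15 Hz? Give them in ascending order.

fs/2 = 15 Hz.
144 Hz mod fs = 24 Hz.
24 Hz > fs/2 = 15 Hz, folds to fs − 24 Hz = 6 Hz.
62 Hz mod fs = 2 Hz.
2 Hz ≤ fs/2 = 15 Hz, appears at 2 Hz.
134 Hz mod fs = 14 Hz.
14 Hz ≤ fs/2 = 15 Hz, appears at 14 Hz.
6 Hz ≤ fs/2 = 15 Hz, passes unchanged.
20 Hz > fs/2 = 15 Hz, folds to fs − 20 Hz = 10 Hz.
Distinct values: {2 Hz, 6 Hz, 10 Hz, 14 Hz}.

2 Hz, 6 Hz, 10 Hz, 14 Hz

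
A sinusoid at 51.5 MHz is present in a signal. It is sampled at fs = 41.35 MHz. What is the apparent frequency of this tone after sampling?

51.5 MHz mod fs = 10.15 MHz.
10.15 MHz ≤ fs/2 = 20.675 MHz, appears at 10.15 MHz.

10.15 MHz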